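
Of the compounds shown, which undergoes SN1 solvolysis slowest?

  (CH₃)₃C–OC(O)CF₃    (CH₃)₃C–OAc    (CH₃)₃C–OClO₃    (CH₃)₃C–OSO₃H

(CH₃)₃C–OAc

Identical carbon frameworks mean the comparison reduces to leaving-group quality.
A good leaving group is a weak base: the lower the pKₐ of its conjugate acid, the more readily it departs.
(CH₃)₃C–OClO₃ loses ClO₄⁻: pKₐ(HClO₄) ≈ -10
(CH₃)₃C–OSO₃H loses HSO₄⁻: pKₐ(H₂SO₄) ≈ -3
(CH₃)₃C–OC(O)CF₃ loses CF₃COO⁻: pKₐ(CF₃COOH) ≈ 0.2
(CH₃)₃C–OAc loses AcO⁻: pKₐ(CH₃COOH) ≈ 4.8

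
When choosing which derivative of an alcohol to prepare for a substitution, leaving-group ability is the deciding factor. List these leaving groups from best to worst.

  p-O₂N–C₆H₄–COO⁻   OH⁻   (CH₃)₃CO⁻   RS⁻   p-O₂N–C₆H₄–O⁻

p-O₂N–C₆H₄–COO⁻ > p-O₂N–C₆H₄–O⁻ > RS⁻ > OH⁻ > (CH₃)₃CO⁻

p-O₂N–C₆H₄–COO⁻: pKₐ(p-nitrobenzoic acid) ≈ 3.4
p-O₂N–C₆H₄–O⁻: pKₐ(p-nitrophenol) ≈ 7.2
RS⁻: pKₐ(RSH (a thiol)) ≈ 10.5
OH⁻: pKₐ(H₂O) ≈ 15.7
(CH₃)₃CO⁻: pKₐ(t-BuOH) ≈ 18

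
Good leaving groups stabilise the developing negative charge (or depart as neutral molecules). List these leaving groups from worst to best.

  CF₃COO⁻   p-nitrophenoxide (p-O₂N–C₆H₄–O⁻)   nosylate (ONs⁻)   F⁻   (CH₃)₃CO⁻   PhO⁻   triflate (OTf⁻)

(CH₃)₃CO⁻ < PhO⁻ < p-nitrophenoxide (p-O₂N–C₆H₄–O⁻) < F⁻ < CF₃COO⁻ < nosylate (ONs⁻) < triflate (OTf⁻)

Rank by basicity of the departing species: weakest base leaves most easily.
triflate (OTf⁻): pKₐ(CF₃SO₃H (triflic acid)) ≈ -14
nosylate (ONs⁻): pKₐ(p-O₂NC₆H₄SO₃H) ≈ -3.5
CF₃COO⁻: pKₐ(CF₃COOH) ≈ 0.2
F⁻: pKₐ(HF) ≈ 3.2
p-nitrophenoxide (p-O₂N–C₆H₄–O⁻): pKₐ(p-nitrophenol) ≈ 7.2
PhO⁻: pKₐ(C₆H₅OH (phenol)) ≈ 10
(CH₃)₃CO⁻: pKₐ(t-BuOH) ≈ 18
Listed from poorest to best leaving group as asked.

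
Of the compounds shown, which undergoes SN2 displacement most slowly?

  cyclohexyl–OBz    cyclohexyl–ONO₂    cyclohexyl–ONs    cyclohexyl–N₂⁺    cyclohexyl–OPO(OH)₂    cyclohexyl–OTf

Same R in every case — rank the leaving groups.
The more stable X⁻ (or X) is on its own — i.e. the weaker a base it is — the better a leaving group it makes.
cyclohexyl–N₂⁺ loses N₂: no meaningful conjugate acid; N₂ departs as an exceptionally stable neutral molecule
cyclohexyl–OTf loses OTf⁻: pKₐ(CF₃SO₃H (triflic acid)) ≈ -14
cyclohexyl–ONs loses ONs⁻: pKₐ(p-O₂NC₆H₄SO₃H) ≈ -3.5
cyclohexyl–ONO₂ loses NO₃⁻: pKₐ(HNO₃) ≈ -1.3
cyclohexyl–OPO(OH)₂ loses H₂PO₄⁻: pKₐ(H₃PO₄) ≈ 2.1
cyclohexyl–OBz loses PhCOO⁻: pKₐ(C₆H₅COOH) ≈ 4.2

cyclohexyl–OBz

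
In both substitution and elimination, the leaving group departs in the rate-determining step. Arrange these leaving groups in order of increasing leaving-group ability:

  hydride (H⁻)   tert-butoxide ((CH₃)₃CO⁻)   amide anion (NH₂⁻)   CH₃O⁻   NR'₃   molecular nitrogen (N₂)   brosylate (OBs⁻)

amide anion (NH₂⁻) < hydride (H⁻) < tert-butoxide ((CH₃)₃CO⁻) < CH₃O⁻ < NR'₃ < brosylate (OBs⁻) < molecular nitrogen (N₂)

molecular nitrogen (N₂): no meaningful conjugate acid; N₂ departs as an exceptionally stable neutral molecule
brosylate (OBs⁻): pKₐ(p-BrC₆H₄SO₃H) ≈ -2.8
NR'₃: pKₐ(R'₃NH⁺) ≈ 10.7
CH₃O⁻: pKₐ(CH₃OH) ≈ 15.5
tert-butoxide ((CH₃)₃CO⁻): pKₐ(t-BuOH) ≈ 18
hydride (H⁻): pKₐ(H₂) ≈ 36
amide anion (NH₂⁻): pKₐ(NH₃) ≈ 38
Listed from poorest to best leaving group as asked.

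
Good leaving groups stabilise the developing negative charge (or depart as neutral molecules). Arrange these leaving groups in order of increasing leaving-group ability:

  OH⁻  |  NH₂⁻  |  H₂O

NH₂⁻ < OH⁻ < H₂O

Rank by basicity of the departing species: weakest base leaves most easily.
H₂O: pKₐ(H₃O⁺) ≈ -1.7
OH⁻: pKₐ(H₂O) ≈ 15.7
NH₂⁻: pKₐ(NH₃) ≈ 38
Reversing gives the worst-to-best order requested.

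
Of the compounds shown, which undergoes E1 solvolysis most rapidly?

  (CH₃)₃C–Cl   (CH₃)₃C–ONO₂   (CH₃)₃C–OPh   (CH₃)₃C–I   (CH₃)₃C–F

The skeletons are identical, so relative rate is governed entirely by leaving-group ability.
Leaving-group ability tracks the stability of the departed species; conjugate-acid pKₐ is the usual yardstick (lower pKₐ → better LG).
(CH₃)₃C–I loses I⁻: pKₐ(HI) ≈ -10
(CH₃)₃C–Cl loses Cl⁻: pKₐ(HCl) ≈ -7
(CH₃)₃C–ONO₂ loses NO₃⁻: pKₐ(HNO₃) ≈ -1.3
(CH₃)₃C–F loses F⁻: pKₐ(HF) ≈ 3.2
(CH₃)₃C–OPh loses PhO⁻: pKₐ(C₆H₅OH (phenol)) ≈ 10

(CH₃)₃C–I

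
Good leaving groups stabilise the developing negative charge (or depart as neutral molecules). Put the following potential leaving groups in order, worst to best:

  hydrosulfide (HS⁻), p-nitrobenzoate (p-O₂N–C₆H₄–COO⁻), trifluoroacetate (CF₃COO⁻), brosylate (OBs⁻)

hydrosulfide (HS⁻) < p-nitrobenzoate (p-O₂N–C₆H₄–COO⁻) < trifluoroacetate (CF₃COO⁻) < brosylate (OBs⁻)

The more stable X⁻ (or X) is on its own — i.e. the weaker a base it is — the better a leaving group it makes.
brosylate (OBs⁻): pKₐ(p-BrC₆H₄SO₃H) ≈ -2.8 — arenesulfonate with a p-bromo substituent
trifluoroacetate (CF₃COO⁻): pKₐ(CF₃COOH) ≈ 0.2 — strongly electron-withdrawing CF₃ stabilises the carboxylate
p-nitrobenzoate (p-O₂N–C₆H₄–COO⁻): pKₐ(p-nitrobenzoic acid) ≈ 3.4
hydrosulfide (HS⁻): pKₐ(H₂S) ≈ 7 — larger and more polarisable than the oxygen analogue
Listed from poorest to best leaving group as asked.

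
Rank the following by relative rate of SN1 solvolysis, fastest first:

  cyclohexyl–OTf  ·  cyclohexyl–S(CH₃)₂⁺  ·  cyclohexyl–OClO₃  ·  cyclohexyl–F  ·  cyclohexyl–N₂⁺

Identical carbon frameworks mean the comparison reduces to leaving-group quality.
A good leaving group is a weak base: the lower the pKₐ of its conjugate acid, the more readily it departs.
cyclohexyl–N₂⁺ loses N₂: no meaningful conjugate acid; N₂ departs as an exceptionally stable neutral molecule
cyclohexyl–OTf loses OTf⁻: pKₐ(CF₃SO₃H (triflic acid)) ≈ -14
cyclohexyl–OClO₃ loses ClO₄⁻: pKₐ(HClO₄) ≈ -10
cyclohexyl–S(CH₃)₂⁺ loses SR'₂: pKₐ(R'₂SH⁺) ≈ -7
cyclohexyl–F loses F⁻: pKₐ(HF) ≈ 3.2

cyclohexyl–N₂⁺ > cyclohexyl–OTf > cyclohexyl–OClO₃ > cyclohexyl–S(CH₃)₂⁺ > cyclohexyl–F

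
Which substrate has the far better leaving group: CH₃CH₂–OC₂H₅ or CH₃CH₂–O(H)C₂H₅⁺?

CH₃CH₂–O(H)C₂H₅⁺

From CH₃CH₂–OC₂H₅ the departing group would be CH₃CH₂O⁻ (pKₐ(CH₃CH₂OH) ≈ 16). Strong base; alkoxides do not leave unassisted.
From CH₃CH₂–O(H)C₂H₅⁺ the leaving group is R'OH (pKₐ(R'OH₂⁺) ≈ -2.4). Neutral; leaves from a protonated ether (an oxonium ion, R–O(H)R'⁺).
(In practice CH₃CH₂–O(H)C₂H₅⁺ is made from CH₃CH₂–OC₂H₅ by protonation with concentrated HBr, allowing neutral ethanol, rather than ethoxide, to depart.)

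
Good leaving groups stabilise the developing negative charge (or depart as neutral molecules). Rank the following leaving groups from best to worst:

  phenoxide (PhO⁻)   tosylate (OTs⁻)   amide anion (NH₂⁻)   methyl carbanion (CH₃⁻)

A good leaving group is a weak base: the lower the pKₐ of its conjugate acid, the more readily it departs.
tosylate (OTs⁻): pKₐ(p-CH₃C₆H₄SO₃H (TsOH)) ≈ -2.8 — resonance-delocalised arenesulfonate
phenoxide (PhO⁻): pKₐ(C₆H₅OH (phenol)) ≈ 10
amide anion (NH₂⁻): pKₐ(NH₃) ≈ 38 — extremely strong base; never a leaving group
methyl carbanion (CH₃⁻): pKₐ(CH₄) ≈ 48 — unstabilised carbanion; the worst conceivable leaving group

tosylate (OTs⁻) > phenoxide (PhO⁻) > amide anion (NH₂⁻) > methyl carbanion (CH₃⁻)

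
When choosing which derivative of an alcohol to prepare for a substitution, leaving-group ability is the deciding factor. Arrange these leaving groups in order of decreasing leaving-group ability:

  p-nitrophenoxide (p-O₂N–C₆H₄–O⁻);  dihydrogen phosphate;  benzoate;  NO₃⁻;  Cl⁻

A good leaving group is a weak base: the lower the pKₐ of its conjugate acid, the more readily it departs.
Cl⁻: pKₐ(HCl) ≈ -7 — moderately weak base
NO₃⁻: pKₐ(HNO₃) ≈ -1.3 — resonance-delocalised over three oxygens
dihydrogen phosphate: pKₐ(H₃PO₄) ≈ 2.1 — moderate base; biological leaving group after further activation
benzoate: pKₐ(C₆H₅COOH) ≈ 4.2
p-nitrophenoxide (p-O₂N–C₆H₄–O⁻): pKₐ(p-nitrophenol) ≈ 7.2 — nitro group delocalises the charge; the classic chromogenic LG

Cl⁻ > NO₃⁻ > dihydrogen phosphate > benzoate > p-nitrophenoxide (p-O₂N–C₆H₄–O⁻)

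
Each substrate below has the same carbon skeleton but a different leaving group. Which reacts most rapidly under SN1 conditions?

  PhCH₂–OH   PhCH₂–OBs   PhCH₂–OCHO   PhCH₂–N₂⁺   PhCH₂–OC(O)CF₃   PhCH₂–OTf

With the same alkyl group throughout, only the leaving group differentiates the rates.
Rank by basicity of the departing species: weakest base leaves most easily.
PhCH₂–N₂⁺ loses N₂: no meaningful conjugate acid; N₂ departs as an exceptionally stable neutral molecule
PhCH₂–OTf loses OTf⁻: pKₐ(CF₃SO₃H (triflic acid)) ≈ -14
PhCH₂–OBs loses OBs⁻: pKₐ(p-BrC₆H₄SO₃H) ≈ -2.8
PhCH₂–OC(O)CF₃ loses CF₃COO⁻: pKₐ(CF₃COOH) ≈ 0.2
PhCH₂–OCHO loses HCOO⁻: pKₐ(HCOOH) ≈ 3.8
PhCH₂–OH loses OH⁻: pKₐ(H₂O) ≈ 15.7

PhCH₂–N₂⁺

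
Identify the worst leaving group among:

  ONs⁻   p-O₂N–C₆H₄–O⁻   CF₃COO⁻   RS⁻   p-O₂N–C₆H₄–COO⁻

ONs⁻: pKₐ(p-O₂NC₆H₄SO₃H) ≈ -3.5
CF₃COO⁻: pKₐ(CF₃COOH) ≈ 0.2
p-O₂N–C₆H₄–COO⁻: pKₐ(p-nitrobenzoic acid) ≈ 3.4
p-O₂N–C₆H₄–O⁻: pKₐ(p-nitrophenol) ≈ 7.2
RS⁻: pKₐ(RSH (a thiol)) ≈ 10.5

RS⁻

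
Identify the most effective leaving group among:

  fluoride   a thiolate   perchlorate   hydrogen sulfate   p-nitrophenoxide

The more stable X⁻ (or X) is on its own — i.e. the weaker a base it is — the better a leaving group it makes.
perchlorate: pKₐ(HClO₄) ≈ -10
hydrogen sulfate: pKₐ(H₂SO₄) ≈ -3
fluoride: pKₐ(HF) ≈ 3.2
p-nitrophenoxide: pKₐ(p-nitrophenol) ≈ 7.2
a thiolate: pKₐ(RSH (a thiol)) ≈ 10.5

perchlorate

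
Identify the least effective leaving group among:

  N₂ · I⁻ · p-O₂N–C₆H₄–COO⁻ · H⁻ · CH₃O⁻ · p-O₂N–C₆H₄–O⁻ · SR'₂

N₂: no meaningful conjugate acid; N₂ departs as an exceptionally stable neutral molecule
I⁻: pKₐ(HI) ≈ -10
SR'₂: pKₐ(R'₂SH⁺) ≈ -7
p-O₂N–C₆H₄–COO⁻: pKₐ(p-nitrobenzoic acid) ≈ 3.4
p-O₂N–C₆H₄–O⁻: pKₐ(p-nitrophenol) ≈ 7.2
CH₃O⁻: pKₐ(CH₃OH) ≈ 15.5
H⁻: pKₐ(H₂) ≈ 36

H⁻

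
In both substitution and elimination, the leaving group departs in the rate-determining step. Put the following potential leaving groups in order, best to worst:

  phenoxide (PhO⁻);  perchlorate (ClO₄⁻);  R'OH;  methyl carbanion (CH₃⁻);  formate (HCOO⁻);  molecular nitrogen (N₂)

A good leaving group is a weak base: the lower the pKₐ of its conjugate acid, the more readily it departs.
molecular nitrogen (N₂): no meaningful conjugate acid; N₂ departs as an exceptionally stable neutral molecule
perchlorate (ClO₄⁻): pKₐ(HClO₄) ≈ -10
R'OH: pKₐ(R'OH₂⁺) ≈ -2.4 — neutral; leaves from a protonated ether (an oxonium ion, R–O(H)R'⁺)
formate (HCOO⁻): pKₐ(HCOOH) ≈ 3.8 — resonance-stabilised carboxylate
phenoxide (PhO⁻): pKₐ(C₆H₅OH (phenol)) ≈ 10
methyl carbanion (CH₃⁻): pKₐ(CH₄) ≈ 48 — unstabilised carbanion; the worst conceivable leaving group

molecular nitrogen (N₂) > perchlorate (ClO₄⁻) > R'OH > formate (HCOO⁻) > phenoxide (PhO⁻) > methyl carbanion (CH₃⁻)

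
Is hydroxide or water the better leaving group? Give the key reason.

water is the better leaving group.
pKₐ(H₃O⁺) ≈ -1.7 versus pKₐ(H₂O) ≈ 15.7: water is the much weaker base.
Neutral; leaves from a protonated alcohol (R–OH₂⁺).

water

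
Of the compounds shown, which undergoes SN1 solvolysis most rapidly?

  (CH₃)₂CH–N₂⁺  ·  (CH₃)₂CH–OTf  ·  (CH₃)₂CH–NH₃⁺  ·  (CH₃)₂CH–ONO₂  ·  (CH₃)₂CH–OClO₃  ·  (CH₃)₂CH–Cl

Identical carbon frameworks mean the comparison reduces to leaving-group quality.
A good leaving group is a weak base: the lower the pKₐ of its conjugate acid, the more readily it departs.
(CH₃)₂CH–N₂⁺ loses N₂: no meaningful conjugate acid; N₂ departs as an exceptionally stable neutral molecule
(CH₃)₂CH–OTf loses OTf⁻: pKₐ(CF₃SO₃H (triflic acid)) ≈ -14
(CH₃)₂CH–OClO₃ loses ClO₄⁻: pKₐ(HClO₄) ≈ -10
(CH₃)₂CH–Cl loses Cl⁻: pKₐ(HCl) ≈ -7
(CH₃)₂CH–ONO₂ loses NO₃⁻: pKₐ(HNO₃) ≈ -1.3
(CH₃)₂CH–NH₃⁺ loses NH₃: pKₐ(NH₄⁺) ≈ 9.2

(CH₃)₂CH–N₂⁺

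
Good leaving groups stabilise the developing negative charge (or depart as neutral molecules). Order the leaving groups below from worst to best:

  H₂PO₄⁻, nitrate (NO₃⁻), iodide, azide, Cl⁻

azide < H₂PO₄⁻ < nitrate (NO₃⁻) < Cl⁻ < iodide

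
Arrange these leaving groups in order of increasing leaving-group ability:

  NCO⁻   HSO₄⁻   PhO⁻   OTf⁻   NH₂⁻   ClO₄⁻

NH₂⁻ < PhO⁻ < NCO⁻ < HSO₄⁻ < ClO₄⁻ < OTf⁻

Leaving-group ability tracks the stability of the departed species; conjugate-acid pKₐ is the usual yardstick (lower pKₐ → better LG).
OTf⁻: pKₐ(CF₃SO₃H (triflic acid)) ≈ -14 — charge spread over three oxygens and a CF₃ group; the premier leaving group in synthesis
ClO₄⁻: pKₐ(HClO₄) ≈ -10
HSO₄⁻: pKₐ(H₂SO₄) ≈ -3
NCO⁻: pKₐ(HOCN) ≈ 3.5 — resonance between N and O
PhO⁻: pKₐ(C₆H₅OH (phenol)) ≈ 10 — resonance into the ring helps, but still a poor LG
NH₂⁻: pKₐ(NH₃) ≈ 38
The question asks for worst first, so the sequence is read in increasing leaving-group ability.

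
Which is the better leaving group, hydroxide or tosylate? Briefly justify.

tosylate is the better leaving group.
pKₐ(p-CH₃C₆H₄SO₃H (TsOH)) ≈ -2.8 versus pKₐ(H₂O) ≈ 15.7: tosylate is the much weaker base.
Resonance-delocalised arenesulfonate.

tosylate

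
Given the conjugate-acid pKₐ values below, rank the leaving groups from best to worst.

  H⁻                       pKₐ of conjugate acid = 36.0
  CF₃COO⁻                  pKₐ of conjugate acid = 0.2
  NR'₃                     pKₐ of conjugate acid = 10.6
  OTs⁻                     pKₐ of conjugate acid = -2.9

OTs⁻ > CF₃COO⁻ > NR'₃ > H⁻

Lower conjugate-acid pKₐ ⇒ weaker base ⇒ better leaving group.
Sorting by the given values: OTs⁻ (-2.9), CF₃COO⁻ (0.2), NR'₃ (10.6), H⁻ (36.0).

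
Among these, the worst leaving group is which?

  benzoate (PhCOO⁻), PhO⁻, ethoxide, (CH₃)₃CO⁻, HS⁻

Leaving-group ability tracks the stability of the departed species; conjugate-acid pKₐ is the usual yardstick (lower pKₐ → better LG).
benzoate (PhCOO⁻): pKₐ(C₆H₅COOH) ≈ 4.2
HS⁻: pKₐ(H₂S) ≈ 7
PhO⁻: pKₐ(C₆H₅OH (phenol)) ≈ 10
ethoxide: pKₐ(CH₃CH₂OH) ≈ 16
(CH₃)₃CO⁻: pKₐ(t-BuOH) ≈ 18

(CH₃)₃CO⁻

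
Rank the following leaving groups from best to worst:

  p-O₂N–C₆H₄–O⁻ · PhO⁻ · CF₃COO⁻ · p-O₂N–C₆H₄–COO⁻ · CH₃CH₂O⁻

CF₃COO⁻ > p-O₂N–C₆H₄–COO⁻ > p-O₂N–C₆H₄–O⁻ > PhO⁻ > CH₃CH₂O⁻

Leaving-group ability tracks the stability of the departed species; conjugate-acid pKₐ is the usual yardstick (lower pKₐ → better LG).
CF₃COO⁻: pKₐ(CF₃COOH) ≈ 0.2
p-O₂N–C₆H₄–COO⁻: pKₐ(p-nitrobenzoic acid) ≈ 3.4 — electron-withdrawing nitro group stabilises the carboxylate
p-O₂N–C₆H₄–O⁻: pKₐ(p-nitrophenol) ≈ 7.2 — nitro group delocalises the charge; the classic chromogenic LG
PhO⁻: pKₐ(C₆H₅OH (phenol)) ≈ 10
CH₃CH₂O⁻: pKₐ(CH₃CH₂OH) ≈ 16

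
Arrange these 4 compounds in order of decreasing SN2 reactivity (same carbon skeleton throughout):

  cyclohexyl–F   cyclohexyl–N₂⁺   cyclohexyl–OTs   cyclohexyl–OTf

cyclohexyl–N₂⁺ > cyclohexyl–OTf > cyclohexyl–OTs > cyclohexyl–F

With the same alkyl group throughout, only the leaving group differentiates the rates.
Leaving-group ability tracks the stability of the departed species; conjugate-acid pKₐ is the usual yardstick (lower pKₐ → better LG).
cyclohexyl–N₂⁺ loses N₂: no meaningful conjugate acid; N₂ departs as an exceptionally stable neutral molecule
cyclohexyl–OTf loses OTf⁻: pKₐ(CF₃SO₃H (triflic acid)) ≈ -14
cyclohexyl–OTs loses OTs⁻: pKₐ(p-CH₃C₆H₄SO₃H (TsOH)) ≈ -2.8
cyclohexyl–F loses F⁻: pKₐ(HF) ≈ 3.2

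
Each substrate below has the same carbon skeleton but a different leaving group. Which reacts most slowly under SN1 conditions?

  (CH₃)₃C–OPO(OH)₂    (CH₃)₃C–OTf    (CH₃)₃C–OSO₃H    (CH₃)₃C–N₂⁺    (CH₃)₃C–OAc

(CH₃)₃C–OAc

Same R in every case — rank the leaving groups.
Rank by basicity of the departing species: weakest base leaves most easily.
(CH₃)₃C–N₂⁺ loses N₂: no meaningful conjugate acid; N₂ departs as an exceptionally stable neutral molecule
(CH₃)₃C–OTf loses OTf⁻: pKₐ(CF₃SO₃H (triflic acid)) ≈ -14
(CH₃)₃C–OSO₃H loses HSO₄⁻: pKₐ(H₂SO₄) ≈ -3
(CH₃)₃C–OPO(OH)₂ loses H₂PO₄⁻: pKₐ(H₃PO₄) ≈ 2.1
(CH₃)₃C–OAc loses AcO⁻: pKₐ(CH₃COOH) ≈ 4.8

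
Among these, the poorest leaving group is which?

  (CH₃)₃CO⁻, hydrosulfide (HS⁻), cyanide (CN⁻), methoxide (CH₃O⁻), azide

(CH₃)₃CO⁻

The more stable X⁻ (or X) is on its own — i.e. the weaker a base it is — the better a leaving group it makes.
azide: pKₐ(HN₃) ≈ 4.7
hydrosulfide (HS⁻): pKₐ(H₂S) ≈ 7
cyanide (CN⁻): pKₐ(HCN) ≈ 9.2
methoxide (CH₃O⁻): pKₐ(CH₃OH) ≈ 15.5
(CH₃)₃CO⁻: pKₐ(t-BuOH) ≈ 18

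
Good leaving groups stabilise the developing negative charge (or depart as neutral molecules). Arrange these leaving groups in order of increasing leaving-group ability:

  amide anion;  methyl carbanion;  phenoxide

methyl carbanion < amide anion < phenoxide

phenoxide: pKₐ(C₆H₅OH (phenol)) ≈ 10
amide anion: pKₐ(NH₃) ≈ 38
methyl carbanion: pKₐ(CH₄) ≈ 48
The question asks for worst first, so the sequence is read in increasing leaving-group ability.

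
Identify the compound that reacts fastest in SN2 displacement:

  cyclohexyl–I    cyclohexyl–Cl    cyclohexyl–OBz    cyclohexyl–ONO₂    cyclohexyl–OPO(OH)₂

The skeletons are identical, so relative rate is governed entirely by leaving-group ability.
Rank by basicity of the departing species: weakest base leaves most easily.
cyclohexyl–I loses I⁻: pKₐ(HI) ≈ -10
cyclohexyl–Cl loses Cl⁻: pKₐ(HCl) ≈ -7
cyclohexyl–ONO₂ loses NO₃⁻: pKₐ(HNO₃) ≈ -1.3
cyclohexyl–OPO(OH)₂ loses H₂PO₄⁻: pKₐ(H₃PO₄) ≈ 2.1
cyclohexyl–OBz loses PhCOO⁻: pKₐ(C₆H₅COOH) ≈ 4.2

cyclohexyl–I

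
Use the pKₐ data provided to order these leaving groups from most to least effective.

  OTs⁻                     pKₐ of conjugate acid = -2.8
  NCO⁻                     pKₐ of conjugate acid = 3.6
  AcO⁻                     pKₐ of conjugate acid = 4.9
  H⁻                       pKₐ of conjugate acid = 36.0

Lower conjugate-acid pKₐ ⇒ weaker base ⇒ better leaving group.
Sorting by the given values: OTs⁻ (-2.8), NCO⁻ (3.6), AcO⁻ (4.9), H⁻ (36.0).

OTs⁻ > NCO⁻ > AcO⁻ > H⁻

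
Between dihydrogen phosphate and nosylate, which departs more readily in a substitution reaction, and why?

nosylate

nosylate is the better leaving group.
pKₐ(p-O₂NC₆H₄SO₃H) ≈ -3.5 versus pKₐ(H₃PO₄) ≈ 2.1: nosylate is the much weaker base.
P-nitro group further stabilises the sulfonate.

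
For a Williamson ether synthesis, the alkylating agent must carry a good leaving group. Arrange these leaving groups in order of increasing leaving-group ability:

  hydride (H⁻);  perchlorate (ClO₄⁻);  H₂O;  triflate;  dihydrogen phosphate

Leaving-group ability tracks the stability of the departed species; conjugate-acid pKₐ is the usual yardstick (lower pKₐ → better LG).
triflate: pKₐ(CF₃SO₃H (triflic acid)) ≈ -14
perchlorate (ClO₄⁻): pKₐ(HClO₄) ≈ -10
H₂O: pKₐ(H₃O⁺) ≈ -1.7
dihydrogen phosphate: pKₐ(H₃PO₄) ≈ 2.1
hydride (H⁻): pKₐ(H₂) ≈ 36
The question asks for worst first, so the sequence is read in increasing leaving-group ability.

hydride (H⁻) < dihydrogen phosphate < H₂O < perchlorate (ClO₄⁻) < triflate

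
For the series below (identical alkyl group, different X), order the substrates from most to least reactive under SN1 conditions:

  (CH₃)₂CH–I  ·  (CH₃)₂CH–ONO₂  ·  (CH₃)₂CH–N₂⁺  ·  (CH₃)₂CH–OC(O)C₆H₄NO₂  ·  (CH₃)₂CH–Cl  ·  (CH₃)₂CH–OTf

(CH₃)₂CH–N₂⁺ > (CH₃)₂CH–OTf > (CH₃)₂CH–I > (CH₃)₂CH–Cl > (CH₃)₂CH–ONO₂ > (CH₃)₂CH–OC(O)C₆H₄NO₂

With the same alkyl group throughout, only the leaving group differentiates the rates.
Leaving-group ability tracks the stability of the departed species; conjugate-acid pKₐ is the usual yardstick (lower pKₐ → better LG).
(CH₃)₂CH–N₂⁺ loses N₂: no meaningful conjugate acid; N₂ departs as an exceptionally stable neutral molecule
(CH₃)₂CH–OTf loses OTf⁻: pKₐ(CF₃SO₃H (triflic acid)) ≈ -14
(CH₃)₂CH–I loses I⁻: pKₐ(HI) ≈ -10
(CH₃)₂CH–Cl loses Cl⁻: pKₐ(HCl) ≈ -7
(CH₃)₂CH–ONO₂ loses NO₃⁻: pKₐ(HNO₃) ≈ -1.3
(CH₃)₂CH–OC(O)C₆H₄NO₂ loses p-O₂N–C₆H₄–COO⁻: pKₐ(p-nitrobenzoic acid) ≈ 3.4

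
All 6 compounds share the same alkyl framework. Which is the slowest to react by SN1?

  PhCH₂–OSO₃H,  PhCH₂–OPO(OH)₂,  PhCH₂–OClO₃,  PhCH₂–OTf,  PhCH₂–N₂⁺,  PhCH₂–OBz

PhCH₂–OBz

Same R in every case — rank the leaving groups.
A good leaving group is a weak base: the lower the pKₐ of its conjugate acid, the more readily it departs.
PhCH₂–N₂⁺ loses N₂: no meaningful conjugate acid; N₂ departs as an exceptionally stable neutral molecule
PhCH₂–OTf loses OTf⁻: pKₐ(CF₃SO₃H (triflic acid)) ≈ -14
PhCH₂–OClO₃ loses ClO₄⁻: pKₐ(HClO₄) ≈ -10
PhCH₂–OSO₃H loses HSO₄⁻: pKₐ(H₂SO₄) ≈ -3
PhCH₂–OPO(OH)₂ loses H₂PO₄⁻: pKₐ(H₃PO₄) ≈ 2.1
PhCH₂–OBz loses PhCOO⁻: pKₐ(C₆H₅COOH) ≈ 4.2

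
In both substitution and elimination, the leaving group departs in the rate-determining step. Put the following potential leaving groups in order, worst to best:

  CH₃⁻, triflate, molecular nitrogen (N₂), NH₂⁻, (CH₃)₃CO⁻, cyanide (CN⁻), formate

A good leaving group is a weak base: the lower the pKₐ of its conjugate acid, the more readily it departs.
molecular nitrogen (N₂): no meaningful conjugate acid; N₂ departs as an exceptionally stable neutral molecule
triflate: pKₐ(CF₃SO₃H (triflic acid)) ≈ -14 — charge spread over three oxygens and a CF₃ group; the premier leaving group in synthesis
formate: pKₐ(HCOOH) ≈ 3.8
cyanide (CN⁻): pKₐ(HCN) ≈ 9.2
(CH₃)₃CO⁻: pKₐ(t-BuOH) ≈ 18
NH₂⁻: pKₐ(NH₃) ≈ 38 — extremely strong base; never a leaving group
CH₃⁻: pKₐ(CH₄) ≈ 48 — unstabilised carbanion; the worst conceivable leaving group
Reversing gives the worst-to-best order requested.

CH₃⁻ < NH₂⁻ < (CH₃)₃CO⁻ < cyanide (CN⁻) < formate < triflate < molecular nitrogen (N₂)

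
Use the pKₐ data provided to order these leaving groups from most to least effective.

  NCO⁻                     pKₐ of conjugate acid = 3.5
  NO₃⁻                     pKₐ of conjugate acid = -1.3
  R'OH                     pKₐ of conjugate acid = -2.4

Lower conjugate-acid pKₐ ⇒ weaker base ⇒ better leaving group.
Sorting by the given values: R'OH (-2.4), NO₃⁻ (-1.3), NCO⁻ (3.5).

R'OH > NO₃⁻ > NCO⁻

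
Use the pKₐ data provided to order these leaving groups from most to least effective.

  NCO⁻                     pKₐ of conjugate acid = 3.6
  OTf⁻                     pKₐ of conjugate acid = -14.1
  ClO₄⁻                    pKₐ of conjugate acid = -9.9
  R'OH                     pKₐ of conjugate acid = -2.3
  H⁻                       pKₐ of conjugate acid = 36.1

OTf⁻ > ClO₄⁻ > R'OH > NCO⁻ > H⁻

Lower conjugate-acid pKₐ ⇒ weaker base ⇒ better leaving group.
Sorting by the given values: OTf⁻ (-14.1), ClO₄⁻ (-9.9), R'OH (-2.3), NCO⁻ (3.6), H⁻ (36.1).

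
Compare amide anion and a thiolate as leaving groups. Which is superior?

a thiolate

a thiolate is the better leaving group.
pKₐ(RSH (a thiol)) ≈ 10.5 versus pKₐ(NH₃) ≈ 38: a thiolate is the much weaker base.
Moderately basic; rarely leaves without activation.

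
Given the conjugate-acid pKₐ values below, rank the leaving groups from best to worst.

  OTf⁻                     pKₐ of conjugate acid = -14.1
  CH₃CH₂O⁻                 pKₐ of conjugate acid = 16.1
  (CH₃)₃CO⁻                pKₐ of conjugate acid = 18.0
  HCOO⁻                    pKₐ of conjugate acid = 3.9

OTf⁻ > HCOO⁻ > CH₃CH₂O⁻ > (CH₃)₃CO⁻

Lower conjugate-acid pKₐ ⇒ weaker base ⇒ better leaving group.
Sorting by the given values: OTf⁻ (-14.1), HCOO⁻ (3.9), CH₃CH₂O⁻ (16.1), (CH₃)₃CO⁻ (18.0).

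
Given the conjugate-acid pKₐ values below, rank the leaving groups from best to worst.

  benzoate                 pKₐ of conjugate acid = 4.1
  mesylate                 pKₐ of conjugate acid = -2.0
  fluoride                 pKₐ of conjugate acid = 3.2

mesylate > fluoride > benzoate

Lower conjugate-acid pKₐ ⇒ weaker base ⇒ better leaving group.
Sorting by the given values: mesylate (-2.0), fluoride (3.2), benzoate (4.1).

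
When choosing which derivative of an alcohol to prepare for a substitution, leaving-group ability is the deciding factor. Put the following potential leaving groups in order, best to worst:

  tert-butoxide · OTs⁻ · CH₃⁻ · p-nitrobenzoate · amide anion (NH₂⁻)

OTs⁻: pKₐ(p-CH₃C₆H₄SO₃H (TsOH)) ≈ -2.8
p-nitrobenzoate: pKₐ(p-nitrobenzoic acid) ≈ 3.4 — electron-withdrawing nitro group stabilises the carboxylate
tert-butoxide: pKₐ(t-BuOH) ≈ 18
amide anion (NH₂⁻): pKₐ(NH₃) ≈ 38 — extremely strong base; never a leaving group
CH₃⁻: pKₐ(CH₄) ≈ 48

OTs⁻ > p-nitrobenzoate > tert-butoxide > amide anion (NH₂⁻) > CH₃⁻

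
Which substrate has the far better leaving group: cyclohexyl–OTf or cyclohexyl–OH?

cyclohexyl–OTf

From cyclohexyl–OH the departing group would be OH⁻ (pKₐ(H₂O) ≈ 15.7). Strong base; essentially never leaves without prior activation.
From cyclohexyl–OTf the leaving group is OTf⁻ (pKₐ(CF₃SO₃H (triflic acid)) ≈ -14). Charge spread over three oxygens and a CF₃ group; the premier leaving group in synthesis.
(In practice cyclohexyl–OTf is made from cyclohexyl–OH by treatment with Tf₂O / 2,6-lutidine, converting the hydroxyl into a triflate.)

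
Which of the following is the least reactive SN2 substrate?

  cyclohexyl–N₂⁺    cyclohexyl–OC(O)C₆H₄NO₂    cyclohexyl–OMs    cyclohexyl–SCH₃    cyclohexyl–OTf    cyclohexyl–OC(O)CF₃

With the same alkyl group throughout, only the leaving group differentiates the rates.
A good leaving group is a weak base: the lower the pKₐ of its conjugate acid, the more readily it departs.
cyclohexyl–N₂⁺ loses N₂: no meaningful conjugate acid; N₂ departs as an exceptionally stable neutral molecule
cyclohexyl–OTf loses OTf⁻: pKₐ(CF₃SO₃H (triflic acid)) ≈ -14
cyclohexyl–OMs loses OMs⁻: pKₐ(CH₃SO₃H (MsOH)) ≈ -1.9
cyclohexyl–OC(O)CF₃ loses CF₃COO⁻: pKₐ(CF₃COOH) ≈ 0.2
cyclohexyl–OC(O)C₆H₄NO₂ loses p-O₂N–C₆H₄–COO⁻: pKₐ(p-nitrobenzoic acid) ≈ 3.4
cyclohexyl–SCH₃ loses RS⁻: pKₐ(RSH (a thiol)) ≈ 10.5

cyclohexyl–SCH₃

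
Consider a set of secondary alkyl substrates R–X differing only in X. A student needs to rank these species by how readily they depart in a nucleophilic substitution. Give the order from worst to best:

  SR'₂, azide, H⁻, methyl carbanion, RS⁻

methyl carbanion < H⁻ < RS⁻ < azide < SR'₂

Leaving-group ability tracks the stability of the departed species; conjugate-acid pKₐ is the usual yardstick (lower pKₐ → better LG).
SR'₂: pKₐ(R'₂SH⁺) ≈ -7 — neutral; leaves from a sulfonium salt (R–SR'₂⁺)
azide: pKₐ(HN₃) ≈ 4.7
RS⁻: pKₐ(RSH (a thiol)) ≈ 10.5
H⁻: pKₐ(H₂) ≈ 36 — extremely strong base; leaves only in special hydride-transfer contexts
methyl carbanion: pKₐ(CH₄) ≈ 48
Reversing gives the worst-to-best order requested.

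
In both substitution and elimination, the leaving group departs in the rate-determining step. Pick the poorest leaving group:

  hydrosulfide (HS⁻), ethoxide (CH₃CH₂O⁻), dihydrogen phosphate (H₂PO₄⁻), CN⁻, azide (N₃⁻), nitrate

ethoxide (CH₃CH₂O⁻)

Leaving-group ability tracks the stability of the departed species; conjugate-acid pKₐ is the usual yardstick (lower pKₐ → better LG).
nitrate: pKₐ(HNO₃) ≈ -1.3
dihydrogen phosphate (H₂PO₄⁻): pKₐ(H₃PO₄) ≈ 2.1
azide (N₃⁻): pKₐ(HN₃) ≈ 4.7
hydrosulfide (HS⁻): pKₐ(H₂S) ≈ 7
CN⁻: pKₐ(HCN) ≈ 9.2
ethoxide (CH₃CH₂O⁻): pKₐ(CH₃CH₂OH) ≈ 16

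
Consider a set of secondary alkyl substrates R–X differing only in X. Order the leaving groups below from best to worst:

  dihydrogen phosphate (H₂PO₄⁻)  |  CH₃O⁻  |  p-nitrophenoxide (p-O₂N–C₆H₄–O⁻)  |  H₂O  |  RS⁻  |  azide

Leaving-group ability tracks the stability of the departed species; conjugate-acid pKₐ is the usual yardstick (lower pKₐ → better LG).
H₂O: pKₐ(H₃O⁺) ≈ -1.7
dihydrogen phosphate (H₂PO₄⁻): pKₐ(H₃PO₄) ≈ 2.1
azide: pKₐ(HN₃) ≈ 4.7
p-nitrophenoxide (p-O₂N–C₆H₄–O⁻): pKₐ(p-nitrophenol) ≈ 7.2
RS⁻: pKₐ(RSH (a thiol)) ≈ 10.5
CH₃O⁻: pKₐ(CH₃OH) ≈ 15.5

H₂O > dihydrogen phosphate (H₂PO₄⁻) > azide > p-nitrophenoxide (p-O₂N–C₆H₄–O⁻) > RS⁻ > CH₃O⁻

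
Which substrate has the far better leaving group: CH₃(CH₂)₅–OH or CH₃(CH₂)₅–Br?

CH₃(CH₂)₅–Br

From CH₃(CH₂)₅–OH the departing group would be OH⁻ (pKₐ(H₂O) ≈ 15.7). Strong base; essentially never leaves without prior activation.
From CH₃(CH₂)₅–Br the leaving group is Br⁻ (pKₐ(HBr) ≈ -9). Weak base; good leaving group.
(In practice CH₃(CH₂)₅–Br is made from CH₃(CH₂)₅–OH by treatment with PBr₃, replacing the hydroxyl with bromide.)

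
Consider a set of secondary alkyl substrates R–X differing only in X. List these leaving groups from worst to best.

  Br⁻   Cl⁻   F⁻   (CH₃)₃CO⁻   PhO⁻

Br⁻: pKₐ(HBr) ≈ -9
Cl⁻: pKₐ(HCl) ≈ -7 — moderately weak base
F⁻: pKₐ(HF) ≈ 3.2
PhO⁻: pKₐ(C₆H₅OH (phenol)) ≈ 10 — resonance into the ring helps, but still a poor LG
(CH₃)₃CO⁻: pKₐ(t-BuOH) ≈ 18
Reversing gives the worst-to-best order requested.

(CH₃)₃CO⁻ < PhO⁻ < F⁻ < Cl⁻ < Br⁻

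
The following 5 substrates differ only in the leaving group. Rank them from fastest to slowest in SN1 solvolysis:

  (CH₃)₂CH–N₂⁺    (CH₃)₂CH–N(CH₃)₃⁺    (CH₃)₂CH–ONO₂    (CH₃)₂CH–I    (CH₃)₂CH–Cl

(CH₃)₂CH–N₂⁺ > (CH₃)₂CH–I > (CH₃)₂CH–Cl > (CH₃)₂CH–ONO₂ > (CH₃)₂CH–N(CH₃)₃⁺

With the same alkyl group throughout, only the leaving group differentiates the rates.
The more stable X⁻ (or X) is on its own — i.e. the weaker a base it is — the better a leaving group it makes.
(CH₃)₂CH–N₂⁺ loses N₂: no meaningful conjugate acid; N₂ departs as an exceptionally stable neutral molecule
(CH₃)₂CH–I loses I⁻: pKₐ(HI) ≈ -10
(CH₃)₂CH–Cl loses Cl⁻: pKₐ(HCl) ≈ -7
(CH₃)₂CH–ONO₂ loses NO₃⁻: pKₐ(HNO₃) ≈ -1.3
(CH₃)₂CH–N(CH₃)₃⁺ loses NR'₃: pKₐ(R'₃NH⁺) ≈ 10.7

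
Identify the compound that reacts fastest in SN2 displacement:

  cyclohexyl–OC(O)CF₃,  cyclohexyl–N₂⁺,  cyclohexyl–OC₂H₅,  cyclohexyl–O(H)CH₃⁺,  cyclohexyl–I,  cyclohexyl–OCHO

cyclohexyl–N₂⁺

Same R in every case — rank the leaving groups.
Leaving-group ability tracks the stability of the departed species; conjugate-acid pKₐ is the usual yardstick (lower pKₐ → better LG).
cyclohexyl–N₂⁺ loses N₂: no meaningful conjugate acid; N₂ departs as an exceptionally stable neutral molecule
cyclohexyl–I loses I⁻: pKₐ(HI) ≈ -10
cyclohexyl–O(H)CH₃⁺ loses R'OH: pKₐ(R'OH₂⁺) ≈ -2.4
cyclohexyl–OC(O)CF₃ loses CF₃COO⁻: pKₐ(CF₃COOH) ≈ 0.2
cyclohexyl–OCHO loses HCOO⁻: pKₐ(HCOOH) ≈ 3.8
cyclohexyl–OC₂H₅ loses CH₃CH₂O⁻: pKₐ(CH₃CH₂OH) ≈ 16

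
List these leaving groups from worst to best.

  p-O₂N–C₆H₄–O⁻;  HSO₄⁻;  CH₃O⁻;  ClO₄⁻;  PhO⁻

CH₃O⁻ < PhO⁻ < p-O₂N–C₆H₄–O⁻ < HSO₄⁻ < ClO₄⁻

A good leaving group is a weak base: the lower the pKₐ of its conjugate acid, the more readily it departs.
ClO₄⁻: pKₐ(HClO₄) ≈ -10
HSO₄⁻: pKₐ(H₂SO₄) ≈ -3
p-O₂N–C₆H₄–O⁻: pKₐ(p-nitrophenol) ≈ 7.2
PhO⁻: pKₐ(C₆H₅OH (phenol)) ≈ 10
CH₃O⁻: pKₐ(CH₃OH) ≈ 15.5
The question asks for worst first, so the sequence is read in increasing leaving-group ability.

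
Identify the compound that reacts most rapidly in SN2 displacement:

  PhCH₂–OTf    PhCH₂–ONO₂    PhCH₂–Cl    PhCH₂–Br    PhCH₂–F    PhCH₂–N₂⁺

Same R in every case — rank the leaving groups.
A good leaving group is a weak base: the lower the pKₐ of its conjugate acid, the more readily it departs.
PhCH₂–N₂⁺ loses N₂: no meaningful conjugate acid; N₂ departs as an exceptionally stable neutral molecule
PhCH₂–OTf loses OTf⁻: pKₐ(CF₃SO₃H (triflic acid)) ≈ -14
PhCH₂–Br loses Br⁻: pKₐ(HBr) ≈ -9
PhCH₂–Cl loses Cl⁻: pKₐ(HCl) ≈ -7
PhCH₂–ONO₂ loses NO₃⁻: pKₐ(HNO₃) ≈ -1.3
PhCH₂–F loses F⁻: pKₐ(HF) ≈ 3.2

PhCH₂–N₂⁺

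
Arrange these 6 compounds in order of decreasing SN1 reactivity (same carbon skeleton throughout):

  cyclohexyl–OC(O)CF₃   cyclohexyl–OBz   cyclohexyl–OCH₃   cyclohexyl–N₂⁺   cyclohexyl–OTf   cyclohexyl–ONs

With the same alkyl group throughout, only the leaving group differentiates the rates.
A good leaving group is a weak base: the lower the pKₐ of its conjugate acid, the more readily it departs.
cyclohexyl–N₂⁺ loses N₂: no meaningful conjugate acid; N₂ departs as an exceptionally stable neutral molecule
cyclohexyl–OTf loses OTf⁻: pKₐ(CF₃SO₃H (triflic acid)) ≈ -14
cyclohexyl–ONs loses ONs⁻: pKₐ(p-O₂NC₆H₄SO₃H) ≈ -3.5
cyclohexyl–OC(O)CF₃ loses CF₃COO⁻: pKₐ(CF₃COOH) ≈ 0.2
cyclohexyl–OBz loses PhCOO⁻: pKₐ(C₆H₅COOH) ≈ 4.2
cyclohexyl–OCH₃ loses CH₃O⁻: pKₐ(CH₃OH) ≈ 15.5

cyclohexyl–N₂⁺ > cyclohexyl–OTf > cyclohexyl–ONs > cyclohexyl–OC(O)CF₃ > cyclohexyl–OBz > cyclohexyl–OCH₃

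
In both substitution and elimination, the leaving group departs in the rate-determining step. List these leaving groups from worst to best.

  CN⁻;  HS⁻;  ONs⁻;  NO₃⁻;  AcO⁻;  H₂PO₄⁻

ONs⁻: pKₐ(p-O₂NC₆H₄SO₃H) ≈ -3.5
NO₃⁻: pKₐ(HNO₃) ≈ -1.3
H₂PO₄⁻: pKₐ(H₃PO₄) ≈ 2.1
AcO⁻: pKₐ(CH₃COOH) ≈ 4.8
HS⁻: pKₐ(H₂S) ≈ 7
CN⁻: pKₐ(HCN) ≈ 9.2
Listed from poorest to best leaving group as asked.

CN⁻ < HS⁻ < AcO⁻ < H₂PO₄⁻ < NO₃⁻ < ONs⁻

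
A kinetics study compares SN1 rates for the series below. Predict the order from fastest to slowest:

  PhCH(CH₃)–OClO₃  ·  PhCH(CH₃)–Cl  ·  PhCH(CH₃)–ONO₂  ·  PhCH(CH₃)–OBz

The skeletons are identical, so relative rate is governed entirely by leaving-group ability.
Rank by basicity of the departing species: weakest base leaves most easily.
PhCH(CH₃)–OClO₃ loses ClO₄⁻: pKₐ(HClO₄) ≈ -10
PhCH(CH₃)–Cl loses Cl⁻: pKₐ(HCl) ≈ -7
PhCH(CH₃)–ONO₂ loses NO₃⁻: pKₐ(HNO₃) ≈ -1.3
PhCH(CH₃)–OBz loses PhCOO⁻: pKₐ(C₆H₅COOH) ≈ 4.2

PhCH(CH₃)–OClO₃ > PhCH(CH₃)–Cl > PhCH(CH₃)–ONO₂ > PhCH(CH₃)–OBz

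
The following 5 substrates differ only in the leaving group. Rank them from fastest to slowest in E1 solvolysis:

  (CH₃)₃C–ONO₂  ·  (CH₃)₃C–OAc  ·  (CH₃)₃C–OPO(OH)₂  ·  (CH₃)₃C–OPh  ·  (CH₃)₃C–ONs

(CH₃)₃C–ONs > (CH₃)₃C–ONO₂ > (CH₃)₃C–OPO(OH)₂ > (CH₃)₃C–OAc > (CH₃)₃C–OPh

The skeletons are identical, so relative rate is governed entirely by leaving-group ability.
A good leaving group is a weak base: the lower the pKₐ of its conjugate acid, the more readily it departs.
(CH₃)₃C–ONs loses ONs⁻: pKₐ(p-O₂NC₆H₄SO₃H) ≈ -3.5
(CH₃)₃C–ONO₂ loses NO₃⁻: pKₐ(HNO₃) ≈ -1.3
(CH₃)₃C–OPO(OH)₂ loses H₂PO₄⁻: pKₐ(H₃PO₄) ≈ 2.1
(CH₃)₃C–OAc loses AcO⁻: pKₐ(CH₃COOH) ≈ 4.8
(CH₃)₃C–OPh loses PhO⁻: pKₐ(C₆H₅OH (phenol)) ≈ 10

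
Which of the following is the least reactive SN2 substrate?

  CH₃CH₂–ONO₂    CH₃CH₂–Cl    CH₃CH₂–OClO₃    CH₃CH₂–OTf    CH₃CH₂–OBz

CH₃CH₂–OBz

The skeletons are identical, so relative rate is governed entirely by leaving-group ability.
Leaving-group ability tracks the stability of the departed species; conjugate-acid pKₐ is the usual yardstick (lower pKₐ → better LG).
CH₃CH₂–OTf loses OTf⁻: pKₐ(CF₃SO₃H (triflic acid)) ≈ -14
CH₃CH₂–OClO₃ loses ClO₄⁻: pKₐ(HClO₄) ≈ -10
CH₃CH₂–Cl loses Cl⁻: pKₐ(HCl) ≈ -7
CH₃CH₂–ONO₂ loses NO₃⁻: pKₐ(HNO₃) ≈ -1.3
CH₃CH₂–OBz loses PhCOO⁻: pKₐ(C₆H₅COOH) ≈ 4.2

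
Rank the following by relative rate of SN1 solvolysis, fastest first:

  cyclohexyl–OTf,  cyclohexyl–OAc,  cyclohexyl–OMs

cyclohexyl–OTf > cyclohexyl–OMs > cyclohexyl–OAc

Same R in every case — rank the leaving groups.
Leaving-group ability tracks the stability of the departed species; conjugate-acid pKₐ is the usual yardstick (lower pKₐ → better LG).
cyclohexyl–OTf loses OTf⁻: pKₐ(CF₃SO₃H (triflic acid)) ≈ -14
cyclohexyl–OMs loses OMs⁻: pKₐ(CH₃SO₃H (MsOH)) ≈ -1.9
cyclohexyl–OAc loses AcO⁻: pKₐ(CH₃COOH) ≈ 4.8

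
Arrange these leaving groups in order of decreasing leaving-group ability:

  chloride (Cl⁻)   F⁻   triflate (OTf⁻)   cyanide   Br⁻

triflate (OTf⁻) > Br⁻ > chloride (Cl⁻) > F⁻ > cyanide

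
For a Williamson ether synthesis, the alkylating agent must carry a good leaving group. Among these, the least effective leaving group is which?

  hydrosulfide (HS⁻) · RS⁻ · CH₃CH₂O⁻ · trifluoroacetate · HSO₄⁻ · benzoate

Leaving-group ability tracks the stability of the departed species; conjugate-acid pKₐ is the usual yardstick (lower pKₐ → better LG).
HSO₄⁻: pKₐ(H₂SO₄) ≈ -3
trifluoroacetate: pKₐ(CF₃COOH) ≈ 0.2
benzoate: pKₐ(C₆H₅COOH) ≈ 4.2
hydrosulfide (HS⁻): pKₐ(H₂S) ≈ 7
RS⁻: pKₐ(RSH (a thiol)) ≈ 10.5
CH₃CH₂O⁻: pKₐ(CH₃CH₂OH) ≈ 16

CH₃CH₂O⁻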